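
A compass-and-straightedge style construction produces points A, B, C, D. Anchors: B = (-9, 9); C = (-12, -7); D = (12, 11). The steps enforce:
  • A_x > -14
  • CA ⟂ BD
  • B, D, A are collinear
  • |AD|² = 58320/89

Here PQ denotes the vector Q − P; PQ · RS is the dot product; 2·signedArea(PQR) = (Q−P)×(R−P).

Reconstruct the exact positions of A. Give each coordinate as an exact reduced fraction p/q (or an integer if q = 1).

1. A_x = -1200/89  [B, D, A are collinear ∩ CA ⟂ BD]
2. A_y = 763/89  [B, D, A are collinear ∩ CA ⟂ BD]
   → A = (-1200/89, 763/89)

A = (-1200/89, 763/89)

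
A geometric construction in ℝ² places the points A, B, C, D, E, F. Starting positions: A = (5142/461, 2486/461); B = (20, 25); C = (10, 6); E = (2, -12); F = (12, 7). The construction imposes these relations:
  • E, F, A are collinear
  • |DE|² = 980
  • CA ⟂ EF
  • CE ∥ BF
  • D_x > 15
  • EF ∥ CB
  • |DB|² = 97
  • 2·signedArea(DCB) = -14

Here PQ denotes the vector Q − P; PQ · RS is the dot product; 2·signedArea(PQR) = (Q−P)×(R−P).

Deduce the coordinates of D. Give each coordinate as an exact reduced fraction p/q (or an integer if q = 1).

D = (16, 16)

1. D_x = 16  [line -19·x + 10·y + 144 = 0 ∩ |DE|² = 980]
2. D_y = 16  [line -19·x + 10·y + 144 = 0 ∩ |DE|² = 980]
   → D = (16, 16)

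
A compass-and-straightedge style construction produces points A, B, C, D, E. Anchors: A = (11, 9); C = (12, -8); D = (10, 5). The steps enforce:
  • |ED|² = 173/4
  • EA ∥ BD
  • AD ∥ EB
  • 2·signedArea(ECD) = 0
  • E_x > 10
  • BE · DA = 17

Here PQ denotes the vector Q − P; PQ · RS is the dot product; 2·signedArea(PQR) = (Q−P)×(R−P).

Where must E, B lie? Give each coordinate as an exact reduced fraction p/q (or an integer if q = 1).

1. E_x = 11  [line -13·x + -2·y + 140 = 0 ∩ |ED|² = 173/4]
2. E_y = -3/2  [line -13·x + -2·y + 140 = 0 ∩ |ED|² = 173/4]
   → E = (11, -3/2)
3. B_x = 10  [EA ∥ BD ∩ AD ∥ EB]
4. B_y = -11/2  [EA ∥ BD ∩ AD ∥ EB]
   → B = (10, -11/2)

B = (10, -11/2)
E = (11, -3/2)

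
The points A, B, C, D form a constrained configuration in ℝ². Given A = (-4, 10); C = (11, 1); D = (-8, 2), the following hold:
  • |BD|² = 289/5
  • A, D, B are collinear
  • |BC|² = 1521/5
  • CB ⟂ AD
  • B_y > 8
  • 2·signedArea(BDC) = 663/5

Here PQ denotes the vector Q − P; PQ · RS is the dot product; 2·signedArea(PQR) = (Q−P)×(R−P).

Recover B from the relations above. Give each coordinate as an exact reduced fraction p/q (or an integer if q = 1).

1. B_x = -23/5  [A, D, B are collinear ∩ CB ⟂ AD]
2. B_y = 44/5  [A, D, B are collinear ∩ CB ⟂ AD]
   → B = (-23/5, 44/5)

B = (-23/5, 44/5)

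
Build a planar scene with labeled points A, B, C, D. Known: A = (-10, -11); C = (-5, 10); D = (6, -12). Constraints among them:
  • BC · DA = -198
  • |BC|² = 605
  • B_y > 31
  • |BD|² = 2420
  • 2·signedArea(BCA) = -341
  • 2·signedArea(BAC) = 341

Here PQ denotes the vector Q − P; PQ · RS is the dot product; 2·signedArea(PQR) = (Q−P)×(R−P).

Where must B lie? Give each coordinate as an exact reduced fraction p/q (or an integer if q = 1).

1. B_x = -16  [BC · DA = -198 ∩ 2·signedArea(BCA) = -341]
2. B_y = 32  [BC · DA = -198 ∩ 2·signedArea(BCA) = -341]
   → B = (-16, 32)

B = (-16, 32)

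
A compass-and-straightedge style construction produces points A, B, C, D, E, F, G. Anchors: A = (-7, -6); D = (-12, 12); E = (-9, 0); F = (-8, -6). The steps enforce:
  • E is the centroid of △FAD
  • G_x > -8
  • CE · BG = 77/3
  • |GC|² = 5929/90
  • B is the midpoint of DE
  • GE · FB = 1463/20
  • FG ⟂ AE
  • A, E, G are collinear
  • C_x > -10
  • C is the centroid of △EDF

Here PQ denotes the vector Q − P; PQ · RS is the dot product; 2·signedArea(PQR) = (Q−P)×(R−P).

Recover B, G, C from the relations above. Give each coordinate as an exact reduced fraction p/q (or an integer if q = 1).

B = (-21/2, 6)
C = (-29/3, 2)
G = (-71/10, -57/10)

1. B_x = -21/2  [B is the midpoint of DE]
2. B_y = 6  [B is the midpoint of DE]
   → B = (-21/2, 6)
3. G_x = -71/10  [A, E, G are collinear ∩ FG ⟂ AE]
4. G_y = -57/10  [A, E, G are collinear ∩ FG ⟂ AE]
   → G = (-71/10, -57/10)
5. C_x = -29/3  [C is the centroid of △EDF]
6. C_y = 2  [C is the centroid of △EDF]
   → C = (-29/3, 2)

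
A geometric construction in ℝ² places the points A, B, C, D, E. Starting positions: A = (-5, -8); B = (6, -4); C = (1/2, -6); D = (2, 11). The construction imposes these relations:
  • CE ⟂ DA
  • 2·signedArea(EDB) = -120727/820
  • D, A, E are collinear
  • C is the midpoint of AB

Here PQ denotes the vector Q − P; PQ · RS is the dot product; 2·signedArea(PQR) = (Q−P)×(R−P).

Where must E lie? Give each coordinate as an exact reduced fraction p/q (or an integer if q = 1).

1. E_x = -3029/820  [D, A, E are collinear ∩ CE ⟂ DA]
2. E_y = -3653/820  [D, A, E are collinear ∩ CE ⟂ DA]
   → E = (-3029/820, -3653/820)

E = (-3029/820, -3653/820)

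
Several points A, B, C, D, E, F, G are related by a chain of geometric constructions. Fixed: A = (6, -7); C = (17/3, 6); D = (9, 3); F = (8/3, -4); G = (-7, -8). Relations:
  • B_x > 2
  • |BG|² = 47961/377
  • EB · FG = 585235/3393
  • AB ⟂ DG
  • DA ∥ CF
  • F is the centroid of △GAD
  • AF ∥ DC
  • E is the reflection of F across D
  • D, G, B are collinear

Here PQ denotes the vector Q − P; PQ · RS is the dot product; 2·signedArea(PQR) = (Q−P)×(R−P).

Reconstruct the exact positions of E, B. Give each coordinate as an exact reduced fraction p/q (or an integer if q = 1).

B = (865/377, -607/377)
E = (46/3, 10)

1. E_x = 46/3  [E is the reflection of F across D]
2. E_y = 10  [E is the reflection of F across D]
   → E = (46/3, 10)
3. B_x = 865/377  [D, G, B are collinear ∩ AB ⟂ DG]
4. B_y = -607/377  [D, G, B are collinear ∩ AB ⟂ DG]
   → B = (865/377, -607/377)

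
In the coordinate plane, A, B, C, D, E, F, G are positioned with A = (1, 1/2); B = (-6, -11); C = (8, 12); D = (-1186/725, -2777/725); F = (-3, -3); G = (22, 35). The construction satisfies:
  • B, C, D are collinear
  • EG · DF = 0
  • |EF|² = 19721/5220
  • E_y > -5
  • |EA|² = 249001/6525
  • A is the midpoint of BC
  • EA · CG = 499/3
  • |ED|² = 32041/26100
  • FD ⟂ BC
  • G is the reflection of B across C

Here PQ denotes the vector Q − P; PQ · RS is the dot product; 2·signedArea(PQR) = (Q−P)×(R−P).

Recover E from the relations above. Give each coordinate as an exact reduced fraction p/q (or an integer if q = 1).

1. E_x = -4811/2175  [EG · DF = 0 ∩ EA · CG = 499/3]
2. E_y = -20779/4350  [EG · DF = 0 ∩ EA · CG = 499/3]
   → E = (-4811/2175, -20779/4350)

E = (-4811/2175, -20779/4350)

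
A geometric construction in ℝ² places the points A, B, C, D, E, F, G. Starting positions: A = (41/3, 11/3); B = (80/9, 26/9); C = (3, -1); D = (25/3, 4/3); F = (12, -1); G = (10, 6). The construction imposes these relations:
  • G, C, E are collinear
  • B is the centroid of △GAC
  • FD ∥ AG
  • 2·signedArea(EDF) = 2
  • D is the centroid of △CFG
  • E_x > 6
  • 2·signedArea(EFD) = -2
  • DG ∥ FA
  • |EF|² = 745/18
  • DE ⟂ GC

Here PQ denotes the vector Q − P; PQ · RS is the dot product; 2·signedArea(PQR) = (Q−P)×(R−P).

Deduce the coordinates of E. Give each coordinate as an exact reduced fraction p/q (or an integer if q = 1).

1. E_x = 41/6  [G, C, E are collinear ∩ DE ⟂ GC]
2. E_y = 17/6  [G, C, E are collinear ∩ DE ⟂ GC]
   → E = (41/6, 17/6)

E = (41/6, 17/6)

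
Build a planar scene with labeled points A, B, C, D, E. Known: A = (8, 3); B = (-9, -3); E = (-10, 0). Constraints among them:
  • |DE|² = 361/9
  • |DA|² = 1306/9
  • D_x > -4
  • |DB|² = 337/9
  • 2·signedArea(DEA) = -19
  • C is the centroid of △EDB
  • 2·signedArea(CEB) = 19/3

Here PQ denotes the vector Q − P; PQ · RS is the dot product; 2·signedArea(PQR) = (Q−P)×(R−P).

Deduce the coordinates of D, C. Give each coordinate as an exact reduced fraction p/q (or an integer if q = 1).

1. D_x = -11/3  [line -3·x + 18·y + -11 = 0 ∩ |DE|² = 361/9]
2. D_y = 0  [line -3·x + 18·y + -11 = 0 ∩ |DE|² = 361/9]
   → D = (-11/3, 0)
3. C_x = -68/9  [C is the centroid of △EDB]
4. C_y = -1  [C is the centroid of △EDB]
   → C = (-68/9, -1)

C = (-68/9, -1)
D = (-11/3, 0)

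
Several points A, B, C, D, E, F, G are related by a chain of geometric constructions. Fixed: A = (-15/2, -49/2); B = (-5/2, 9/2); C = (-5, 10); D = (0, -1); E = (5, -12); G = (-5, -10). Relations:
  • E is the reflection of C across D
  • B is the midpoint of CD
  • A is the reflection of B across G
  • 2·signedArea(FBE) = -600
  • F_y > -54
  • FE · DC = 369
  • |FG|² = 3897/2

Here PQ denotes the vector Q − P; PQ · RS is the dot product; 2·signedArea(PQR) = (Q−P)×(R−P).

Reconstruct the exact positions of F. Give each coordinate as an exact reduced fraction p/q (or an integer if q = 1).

1. F_x = -25/2  [2·signedArea(FBE) = -600 ∩ FE · DC = 369]
2. F_y = -107/2  [2·signedArea(FBE) = -600 ∩ FE · DC = 369]
   → F = (-25/2, -107/2)

F = (-25/2, -107/2)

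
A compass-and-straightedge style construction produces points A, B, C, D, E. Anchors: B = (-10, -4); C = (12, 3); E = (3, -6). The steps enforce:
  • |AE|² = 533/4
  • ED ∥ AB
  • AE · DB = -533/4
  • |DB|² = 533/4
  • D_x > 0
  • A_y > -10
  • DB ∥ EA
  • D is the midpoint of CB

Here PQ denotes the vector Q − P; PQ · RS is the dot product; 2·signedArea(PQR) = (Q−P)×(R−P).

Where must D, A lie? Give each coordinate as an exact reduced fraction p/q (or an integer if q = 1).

1. D_x = 1  [D is the midpoint of CB]
2. D_y = -1/2  [D is the midpoint of CB]
   → D = (1, -1/2)
3. A_x = -8  [ED ∥ AB ∩ DB ∥ EA]
4. A_y = -19/2  [ED ∥ AB ∩ DB ∥ EA]
   → A = (-8, -19/2)

A = (-8, -19/2)
D = (1, -1/2)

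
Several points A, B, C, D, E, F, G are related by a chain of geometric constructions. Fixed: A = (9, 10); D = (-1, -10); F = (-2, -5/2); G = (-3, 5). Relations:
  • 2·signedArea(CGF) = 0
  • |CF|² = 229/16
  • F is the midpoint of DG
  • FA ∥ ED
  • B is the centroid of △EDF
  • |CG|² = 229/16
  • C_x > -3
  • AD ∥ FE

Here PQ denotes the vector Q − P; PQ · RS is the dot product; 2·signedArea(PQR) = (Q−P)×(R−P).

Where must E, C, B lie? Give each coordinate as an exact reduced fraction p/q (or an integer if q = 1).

B = (-5, -35/3)
C = (-5/2, 5/4)
E = (-12, -45/2)

1. E_x = -12  [FA ∥ ED ∩ AD ∥ FE]
2. E_y = -45/2  [FA ∥ ED ∩ AD ∥ FE]
   → E = (-12, -45/2)
3. C_x = -5/2  [line 15/2·x + 1·y + 35/2 = 0 ∩ |CG|² = 229/16]
4. C_y = 5/4  [line 15/2·x + 1·y + 35/2 = 0 ∩ |CG|² = 229/16]
   → C = (-5/2, 5/4)
5. B_x = -5  [B is the centroid of △EDF]
6. B_y = -35/3  [B is the centroid of △EDF]
   → B = (-5, -35/3)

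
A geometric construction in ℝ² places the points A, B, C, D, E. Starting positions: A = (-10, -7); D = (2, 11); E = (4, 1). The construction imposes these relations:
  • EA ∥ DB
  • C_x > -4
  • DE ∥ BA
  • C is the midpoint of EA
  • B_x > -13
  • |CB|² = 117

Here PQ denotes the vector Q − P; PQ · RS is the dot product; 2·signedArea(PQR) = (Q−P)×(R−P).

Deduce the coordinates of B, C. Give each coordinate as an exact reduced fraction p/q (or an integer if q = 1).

B = (-12, 3)
C = (-3, -3)

1. B_x = -12  [DE ∥ BA ∩ EA ∥ DB]
2. B_y = 3  [DE ∥ BA ∩ EA ∥ DB]
   → B = (-12, 3)
3. C_x = -3  [C is the midpoint of EA]
4. C_y = -3  [C is the midpoint of EA]
   → C = (-3, -3)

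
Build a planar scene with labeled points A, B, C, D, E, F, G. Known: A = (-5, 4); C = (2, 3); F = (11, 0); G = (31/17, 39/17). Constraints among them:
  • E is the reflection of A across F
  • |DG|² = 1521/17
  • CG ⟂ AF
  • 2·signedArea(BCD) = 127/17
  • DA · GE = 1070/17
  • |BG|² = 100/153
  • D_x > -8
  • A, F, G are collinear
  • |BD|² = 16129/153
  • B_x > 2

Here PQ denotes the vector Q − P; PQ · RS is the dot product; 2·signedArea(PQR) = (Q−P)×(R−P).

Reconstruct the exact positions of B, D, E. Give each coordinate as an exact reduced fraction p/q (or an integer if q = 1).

1. E_x = 27  [E is the reflection of A across F]
2. E_y = -4  [E is the reflection of A across F]
   → E = (27, -4)
3. D_x = -125/17  [line -428/17·x + 107/17·y + -214 = 0 ∩ |DG|² = 1521/17]
4. D_y = 78/17  [line -428/17·x + 107/17·y + -214 = 0 ∩ |DG|² = 1521/17]
   → D = (-125/17, 78/17)
5. B_x = 133/51  [line -27/17·x + -159/17·y + 404/17 = 0 ∩ |BD|² = 16129/153]
6. B_y = 107/51  [line -27/17·x + -159/17·y + 404/17 = 0 ∩ |BD|² = 16129/153]
   → B = (133/51, 107/51)

B = (133/51, 107/51)
D = (-125/17, 78/17)
E = (27, -4)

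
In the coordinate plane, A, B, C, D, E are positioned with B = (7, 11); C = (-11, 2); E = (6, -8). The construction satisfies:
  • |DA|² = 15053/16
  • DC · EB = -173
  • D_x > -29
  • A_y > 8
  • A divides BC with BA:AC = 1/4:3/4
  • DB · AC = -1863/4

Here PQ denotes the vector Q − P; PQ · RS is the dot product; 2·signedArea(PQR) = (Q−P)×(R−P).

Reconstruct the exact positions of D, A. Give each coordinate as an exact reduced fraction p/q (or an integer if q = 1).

1. A_x = 5/2  [A divides BC with BA:AC = 1/4:3/4]
2. A_y = 35/4  [A divides BC with BA:AC = 1/4:3/4]
   → A = (5/2, 35/4)
3. D_x = -28  [DB · AC = -1863/4 ∩ DC · EB = -173]
4. D_y = 12  [DB · AC = -1863/4 ∩ DC · EB = -173]
   → D = (-28, 12)

A = (5/2, 35/4)
D = (-28, 12)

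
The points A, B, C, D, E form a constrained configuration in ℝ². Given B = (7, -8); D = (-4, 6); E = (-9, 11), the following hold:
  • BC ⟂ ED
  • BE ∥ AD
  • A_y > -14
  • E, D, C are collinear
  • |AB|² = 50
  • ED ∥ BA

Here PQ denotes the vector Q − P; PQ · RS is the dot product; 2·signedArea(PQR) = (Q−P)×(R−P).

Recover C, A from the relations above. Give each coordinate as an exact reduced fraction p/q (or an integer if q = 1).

A = (12, -13)
C = (17/2, -13/2)

1. C_x = 17/2  [E, D, C are collinear ∩ BC ⟂ ED]
2. C_y = -13/2  [E, D, C are collinear ∩ BC ⟂ ED]
   → C = (17/2, -13/2)
3. A_x = 12  [BE ∥ AD ∩ ED ∥ BA]
4. A_y = -13  [BE ∥ AD ∩ ED ∥ BA]
   → A = (12, -13)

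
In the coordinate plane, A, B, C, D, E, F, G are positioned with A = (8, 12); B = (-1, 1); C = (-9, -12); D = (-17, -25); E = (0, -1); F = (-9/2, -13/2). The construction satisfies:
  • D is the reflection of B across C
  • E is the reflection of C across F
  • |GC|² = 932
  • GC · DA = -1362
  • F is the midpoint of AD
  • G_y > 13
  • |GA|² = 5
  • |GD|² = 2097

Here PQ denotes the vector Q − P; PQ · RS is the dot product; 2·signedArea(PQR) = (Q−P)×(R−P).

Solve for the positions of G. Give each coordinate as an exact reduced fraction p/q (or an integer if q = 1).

1. G_x = 7  [line -25·x + -37·y + 693 = 0 ∩ |GC|² = 932]
2. G_y = 14  [line -25·x + -37·y + 693 = 0 ∩ |GC|² = 932]
   → G = (7, 14)

G = (7, 14)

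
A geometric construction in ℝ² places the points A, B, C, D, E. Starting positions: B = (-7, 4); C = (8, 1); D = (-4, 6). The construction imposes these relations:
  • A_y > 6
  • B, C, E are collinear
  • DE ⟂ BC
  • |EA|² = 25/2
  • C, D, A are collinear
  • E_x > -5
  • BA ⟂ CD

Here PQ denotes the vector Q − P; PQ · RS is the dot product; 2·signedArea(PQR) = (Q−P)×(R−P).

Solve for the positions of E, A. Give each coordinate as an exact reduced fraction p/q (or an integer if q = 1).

1. E_x = -9/2  [B, C, E are collinear ∩ DE ⟂ BC]
2. E_y = 7/2  [B, C, E are collinear ∩ DE ⟂ BC]
   → E = (-9/2, 7/2)
3. A_x = -76/13  [C, D, A are collinear ∩ BA ⟂ CD]
4. A_y = 88/13  [C, D, A are collinear ∩ BA ⟂ CD]
   → A = (-76/13, 88/13)

A = (-76/13, 88/13)
E = (-9/2, 7/2)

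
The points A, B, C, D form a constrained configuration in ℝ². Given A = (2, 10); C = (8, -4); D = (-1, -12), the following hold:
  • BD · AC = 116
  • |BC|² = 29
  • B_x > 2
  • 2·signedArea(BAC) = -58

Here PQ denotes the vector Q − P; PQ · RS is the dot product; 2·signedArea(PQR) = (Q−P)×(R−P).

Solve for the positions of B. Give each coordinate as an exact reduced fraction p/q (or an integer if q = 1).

1. B_x = 3  [2·signedArea(BAC) = -58 ∩ BD · AC = 116]
2. B_y = -2  [2·signedArea(BAC) = -58 ∩ BD · AC = 116]
   → B = (3, -2)

B = (3, -2)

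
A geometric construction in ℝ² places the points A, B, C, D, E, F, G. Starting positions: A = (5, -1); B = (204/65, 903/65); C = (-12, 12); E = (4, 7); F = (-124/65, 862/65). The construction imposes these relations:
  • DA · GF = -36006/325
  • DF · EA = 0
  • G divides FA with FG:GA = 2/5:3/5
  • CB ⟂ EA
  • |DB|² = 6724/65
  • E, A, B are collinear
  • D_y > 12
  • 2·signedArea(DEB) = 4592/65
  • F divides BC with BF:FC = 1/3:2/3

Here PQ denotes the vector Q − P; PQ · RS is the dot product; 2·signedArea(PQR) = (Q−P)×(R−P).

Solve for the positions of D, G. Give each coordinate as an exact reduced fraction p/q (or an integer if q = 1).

D = (-452/65, 821/65)
G = (278/325, 2456/325)

1. D_x = -452/65  [DF · EA = 0 ∩ 2·signedArea(DEB) = 4592/65]
2. D_y = 821/65  [DF · EA = 0 ∩ 2·signedArea(DEB) = 4592/65]
   → D = (-452/65, 821/65)
3. G_x = 278/325  [G divides FA with FG:GA = 2/5:3/5]
4. G_y = 2456/325  [G divides FA with FG:GA = 2/5:3/5]
   → G = (278/325, 2456/325)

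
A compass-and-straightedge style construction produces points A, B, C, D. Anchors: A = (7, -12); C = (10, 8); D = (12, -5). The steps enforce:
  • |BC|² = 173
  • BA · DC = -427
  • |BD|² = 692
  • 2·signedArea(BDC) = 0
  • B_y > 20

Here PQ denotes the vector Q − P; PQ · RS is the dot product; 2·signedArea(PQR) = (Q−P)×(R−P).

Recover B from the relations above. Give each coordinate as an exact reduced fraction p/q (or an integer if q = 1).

B = (8, 21)

1. B_x = 8  [2·signedArea(BDC) = 0 ∩ BA · DC = -427]
2. B_y = 21  [2·signedArea(BDC) = 0 ∩ BA · DC = -427]
   → B = (8, 21)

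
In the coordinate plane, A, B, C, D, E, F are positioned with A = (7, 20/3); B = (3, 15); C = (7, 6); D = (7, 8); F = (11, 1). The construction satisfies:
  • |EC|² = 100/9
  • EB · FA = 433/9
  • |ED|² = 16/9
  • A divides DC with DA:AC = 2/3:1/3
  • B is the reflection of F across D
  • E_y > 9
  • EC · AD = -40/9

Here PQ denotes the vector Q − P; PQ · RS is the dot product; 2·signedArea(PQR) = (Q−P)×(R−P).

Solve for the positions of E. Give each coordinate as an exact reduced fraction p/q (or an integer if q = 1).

1. E_x = 7  [EC · AD = -40/9 ∩ EB · FA = 433/9]
2. E_y = 28/3  [EC · AD = -40/9 ∩ EB · FA = 433/9]
   → E = (7, 28/3)

E = (7, 28/3)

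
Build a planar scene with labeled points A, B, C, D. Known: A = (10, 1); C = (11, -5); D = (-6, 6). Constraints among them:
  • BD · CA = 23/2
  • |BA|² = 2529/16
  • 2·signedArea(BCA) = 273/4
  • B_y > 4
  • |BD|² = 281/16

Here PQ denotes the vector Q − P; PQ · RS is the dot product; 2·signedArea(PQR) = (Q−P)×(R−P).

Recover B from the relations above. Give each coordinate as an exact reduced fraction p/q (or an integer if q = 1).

1. B_x = -2  [2·signedArea(BCA) = 273/4 ∩ BD · CA = 23/2]
2. B_y = 19/4  [2·signedArea(BCA) = 273/4 ∩ BD · CA = 23/2]
   → B = (-2, 19/4)

B = (-2, 19/4)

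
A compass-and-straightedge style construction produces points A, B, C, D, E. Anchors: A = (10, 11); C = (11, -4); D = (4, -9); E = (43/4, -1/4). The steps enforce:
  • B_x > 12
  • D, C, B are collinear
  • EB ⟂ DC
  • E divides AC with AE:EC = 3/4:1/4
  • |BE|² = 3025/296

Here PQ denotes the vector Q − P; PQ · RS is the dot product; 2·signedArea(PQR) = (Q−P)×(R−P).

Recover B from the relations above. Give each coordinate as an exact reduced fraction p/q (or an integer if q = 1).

B = (933/74, -211/74)

1. B_x = 933/74  [D, C, B are collinear ∩ EB ⟂ DC]
2. B_y = -211/74  [D, C, B are collinear ∩ EB ⟂ DC]
   → B = (933/74, -211/74)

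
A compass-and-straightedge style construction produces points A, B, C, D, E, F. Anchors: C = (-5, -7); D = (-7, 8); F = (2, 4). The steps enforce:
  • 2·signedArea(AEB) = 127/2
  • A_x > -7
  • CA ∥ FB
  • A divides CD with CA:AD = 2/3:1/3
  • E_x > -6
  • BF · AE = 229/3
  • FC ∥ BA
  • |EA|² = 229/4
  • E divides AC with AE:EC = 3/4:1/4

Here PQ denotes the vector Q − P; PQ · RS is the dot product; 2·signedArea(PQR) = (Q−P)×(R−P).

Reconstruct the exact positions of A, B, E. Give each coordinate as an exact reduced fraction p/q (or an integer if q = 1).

1. A_x = -19/3  [A divides CD with CA:AD = 2/3:1/3]
2. A_y = 3  [A divides CD with CA:AD = 2/3:1/3]
   → A = (-19/3, 3)
3. B_x = 2/3  [FC ∥ BA ∩ CA ∥ FB]
4. B_y = 14  [FC ∥ BA ∩ CA ∥ FB]
   → B = (2/3, 14)
5. E_x = -16/3  [E divides AC with AE:EC = 3/4:1/4]
6. E_y = -9/2  [E divides AC with AE:EC = 3/4:1/4]
   → E = (-16/3, -9/2)

A = (-19/3, 3)
B = (2/3, 14)
E = (-16/3, -9/2)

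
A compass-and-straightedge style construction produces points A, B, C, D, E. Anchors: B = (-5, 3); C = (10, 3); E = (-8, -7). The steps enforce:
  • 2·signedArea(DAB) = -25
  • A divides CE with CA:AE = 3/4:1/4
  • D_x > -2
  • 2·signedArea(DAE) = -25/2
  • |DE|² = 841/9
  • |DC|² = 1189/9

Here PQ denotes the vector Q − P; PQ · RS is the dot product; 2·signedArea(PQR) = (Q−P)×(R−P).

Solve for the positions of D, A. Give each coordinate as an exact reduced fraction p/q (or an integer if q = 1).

1. A_x = -7/2  [A divides CE with CA:AE = 3/4:1/4]
2. A_y = -9/2  [A divides CE with CA:AE = 3/4:1/4]
   → A = (-7/2, -9/2)
3. D_x = -1  [2·signedArea(DAB) = -25 ∩ 2·signedArea(DAE) = -25/2]
4. D_y = -1/3  [2·signedArea(DAB) = -25 ∩ 2·signedArea(DAE) = -25/2]
   → D = (-1, -1/3)

A = (-7/2, -9/2)
D = (-1, -1/3)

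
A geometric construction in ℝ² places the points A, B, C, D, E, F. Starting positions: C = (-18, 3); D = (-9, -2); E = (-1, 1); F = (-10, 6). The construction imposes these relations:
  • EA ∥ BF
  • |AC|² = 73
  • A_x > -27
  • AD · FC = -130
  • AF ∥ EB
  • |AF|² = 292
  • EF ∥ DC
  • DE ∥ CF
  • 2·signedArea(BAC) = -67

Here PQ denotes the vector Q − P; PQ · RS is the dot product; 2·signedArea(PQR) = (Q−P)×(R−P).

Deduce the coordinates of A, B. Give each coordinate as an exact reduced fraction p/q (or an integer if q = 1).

A = (-26, 0)
B = (15, 7)

1. A_x = -26  [line 8·x + 3·y + 208 = 0 ∩ |AF|² = 292]
2. A_y = 0  [line 8·x + 3·y + 208 = 0 ∩ |AF|² = 292]
   → A = (-26, 0)
3. B_x = 15  [EA ∥ BF ∩ AF ∥ EB]
4. B_y = 7  [EA ∥ BF ∩ AF ∥ EB]
   → B = (15, 7)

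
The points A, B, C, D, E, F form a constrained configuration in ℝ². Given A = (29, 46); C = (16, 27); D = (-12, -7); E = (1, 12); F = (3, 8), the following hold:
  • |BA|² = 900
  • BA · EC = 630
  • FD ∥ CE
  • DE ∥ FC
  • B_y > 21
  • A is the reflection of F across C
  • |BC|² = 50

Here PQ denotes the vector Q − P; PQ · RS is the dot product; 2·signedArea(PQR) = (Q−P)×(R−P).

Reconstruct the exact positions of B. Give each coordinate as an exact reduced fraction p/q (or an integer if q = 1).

B = (11, 22)

1. B_x = 11  [line -15·x + -15·y + 495 = 0 ∩ |BC|² = 50]
2. B_y = 22  [line -15·x + -15·y + 495 = 0 ∩ |BC|² = 50]
   → B = (11, 22)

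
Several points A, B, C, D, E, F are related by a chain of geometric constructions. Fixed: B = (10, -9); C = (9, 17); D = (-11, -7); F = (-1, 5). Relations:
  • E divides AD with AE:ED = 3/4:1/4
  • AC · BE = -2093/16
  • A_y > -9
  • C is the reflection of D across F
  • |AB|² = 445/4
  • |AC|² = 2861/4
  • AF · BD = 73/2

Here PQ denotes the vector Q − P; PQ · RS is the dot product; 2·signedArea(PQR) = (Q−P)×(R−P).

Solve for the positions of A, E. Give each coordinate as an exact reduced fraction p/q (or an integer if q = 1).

1. A_x = -1/2  [line 21·x + -2·y + -11/2 = 0 ∩ |AB|² = 445/4]
2. A_y = -8  [line 21·x + -2·y + -11/2 = 0 ∩ |AB|² = 445/4]
   → A = (-1/2, -8)
3. E_x = -67/8  [AC · BE = -2093/16 ∩ E divides AD with AE:ED = 3/4:1/4]
4. E_y = -29/4  [AC · BE = -2093/16 ∩ E divides AD with AE:ED = 3/4:1/4]
   → E = (-67/8, -29/4)

A = (-1/2, -8)
E = (-67/8, -29/4)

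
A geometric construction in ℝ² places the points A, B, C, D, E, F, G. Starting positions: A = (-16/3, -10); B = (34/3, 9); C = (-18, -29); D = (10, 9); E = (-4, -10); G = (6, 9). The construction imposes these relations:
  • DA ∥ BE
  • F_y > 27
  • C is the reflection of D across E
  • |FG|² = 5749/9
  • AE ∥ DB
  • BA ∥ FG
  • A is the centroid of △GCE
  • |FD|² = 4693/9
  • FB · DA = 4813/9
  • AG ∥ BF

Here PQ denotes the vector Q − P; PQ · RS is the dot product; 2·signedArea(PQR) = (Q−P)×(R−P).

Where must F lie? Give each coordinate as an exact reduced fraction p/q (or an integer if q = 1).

F = (68/3, 28)

1. F_x = 68/3  [BA ∥ FG ∩ AG ∥ BF]
2. F_y = 28  [BA ∥ FG ∩ AG ∥ BF]
   → F = (68/3, 28)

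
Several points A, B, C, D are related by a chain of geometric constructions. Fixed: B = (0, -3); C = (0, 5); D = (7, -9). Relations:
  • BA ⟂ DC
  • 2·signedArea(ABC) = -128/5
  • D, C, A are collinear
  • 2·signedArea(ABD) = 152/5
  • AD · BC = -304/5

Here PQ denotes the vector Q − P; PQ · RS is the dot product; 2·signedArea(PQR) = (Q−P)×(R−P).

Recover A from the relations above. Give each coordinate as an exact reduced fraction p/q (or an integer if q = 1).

1. A_x = 16/5  [D, C, A are collinear ∩ BA ⟂ DC]
2. A_y = -7/5  [D, C, A are collinear ∩ BA ⟂ DC]
   → A = (16/5, -7/5)

A = (16/5, -7/5)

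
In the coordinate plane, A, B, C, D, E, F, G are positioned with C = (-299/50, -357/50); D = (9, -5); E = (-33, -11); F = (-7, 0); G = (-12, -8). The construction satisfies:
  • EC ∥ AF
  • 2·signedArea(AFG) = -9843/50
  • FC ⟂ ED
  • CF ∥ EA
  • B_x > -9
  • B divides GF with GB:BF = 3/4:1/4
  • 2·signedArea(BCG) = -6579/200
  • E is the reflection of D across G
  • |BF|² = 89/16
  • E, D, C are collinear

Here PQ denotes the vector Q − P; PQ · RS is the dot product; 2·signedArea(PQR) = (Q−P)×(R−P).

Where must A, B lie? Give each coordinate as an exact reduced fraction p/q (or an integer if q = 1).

1. A_x = -1701/50  [EC ∥ AF ∩ CF ∥ EA]
2. A_y = -193/50  [EC ∥ AF ∩ CF ∥ EA]
   → A = (-1701/50, -193/50)
3. B_x = -33/4  [B divides GF with GB:BF = 3/4:1/4]
4. B_y = -2  [B divides GF with GB:BF = 3/4:1/4]
   → B = (-33/4, -2)

A = (-1701/50, -193/50)
B = (-33/4, -2)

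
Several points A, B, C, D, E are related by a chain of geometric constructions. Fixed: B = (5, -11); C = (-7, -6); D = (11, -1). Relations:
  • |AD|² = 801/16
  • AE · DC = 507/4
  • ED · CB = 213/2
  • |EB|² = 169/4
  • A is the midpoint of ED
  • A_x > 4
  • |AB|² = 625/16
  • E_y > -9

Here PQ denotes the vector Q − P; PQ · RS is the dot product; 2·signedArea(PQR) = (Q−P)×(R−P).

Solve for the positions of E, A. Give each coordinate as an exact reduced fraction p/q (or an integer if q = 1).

A = (5, -19/4)
E = (-1, -17/2)

1. E_x = -1  [line -12·x + 5·y + 61/2 = 0 ∩ |EB|² = 169/4]
2. E_y = -17/2  [line -12·x + 5·y + 61/2 = 0 ∩ |EB|² = 169/4]
   → E = (-1, -17/2)
3. A_x = 5  [A is the midpoint of ED]
4. A_y = -19/4  [A is the midpoint of ED]
   → A = (5, -19/4)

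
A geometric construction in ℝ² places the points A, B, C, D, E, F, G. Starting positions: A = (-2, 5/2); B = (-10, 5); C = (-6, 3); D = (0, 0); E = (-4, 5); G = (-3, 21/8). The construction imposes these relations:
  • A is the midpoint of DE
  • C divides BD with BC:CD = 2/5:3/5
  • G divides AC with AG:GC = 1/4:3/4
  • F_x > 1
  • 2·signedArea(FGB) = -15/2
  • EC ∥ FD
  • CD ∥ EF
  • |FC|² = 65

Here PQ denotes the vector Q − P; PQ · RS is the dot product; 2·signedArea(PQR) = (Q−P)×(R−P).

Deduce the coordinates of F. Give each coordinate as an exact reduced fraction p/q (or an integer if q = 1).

F = (2, 2)

1. F_x = 2  [EC ∥ FD ∩ CD ∥ EF]
2. F_y = 2  [EC ∥ FD ∩ CD ∥ EF]
   → F = (2, 2)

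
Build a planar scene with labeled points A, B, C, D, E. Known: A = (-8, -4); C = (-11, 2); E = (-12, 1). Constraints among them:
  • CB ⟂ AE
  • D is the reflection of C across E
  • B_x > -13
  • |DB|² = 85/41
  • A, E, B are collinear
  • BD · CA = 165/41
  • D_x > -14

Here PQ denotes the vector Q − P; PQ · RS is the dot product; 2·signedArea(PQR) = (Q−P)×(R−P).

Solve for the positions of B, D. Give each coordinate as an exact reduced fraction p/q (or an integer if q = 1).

1. B_x = -496/41  [A, E, B are collinear ∩ CB ⟂ AE]
2. B_y = 46/41  [A, E, B are collinear ∩ CB ⟂ AE]
   → B = (-496/41, 46/41)
3. D_x = -13  [D is the reflection of C across E]
4. D_y = 0  [D is the reflection of C across E]
   → D = (-13, 0)

B = (-496/41, 46/41)
D = (-13, 0)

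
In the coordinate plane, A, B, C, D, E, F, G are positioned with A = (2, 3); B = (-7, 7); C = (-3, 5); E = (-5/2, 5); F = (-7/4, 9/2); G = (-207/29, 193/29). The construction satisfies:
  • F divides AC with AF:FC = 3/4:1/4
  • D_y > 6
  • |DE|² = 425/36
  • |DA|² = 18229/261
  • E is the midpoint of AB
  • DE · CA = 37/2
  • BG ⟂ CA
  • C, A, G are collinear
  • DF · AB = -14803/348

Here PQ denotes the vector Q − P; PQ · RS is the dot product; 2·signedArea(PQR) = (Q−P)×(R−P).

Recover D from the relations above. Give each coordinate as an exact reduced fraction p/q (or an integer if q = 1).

1. D_x = -497/87  [DF · AB = -14803/348 ∩ DE · CA = 37/2]
2. D_y = 541/87  [DF · AB = -14803/348 ∩ DE · CA = 37/2]
   → D = (-497/87, 541/87)

D = (-497/87, 541/87)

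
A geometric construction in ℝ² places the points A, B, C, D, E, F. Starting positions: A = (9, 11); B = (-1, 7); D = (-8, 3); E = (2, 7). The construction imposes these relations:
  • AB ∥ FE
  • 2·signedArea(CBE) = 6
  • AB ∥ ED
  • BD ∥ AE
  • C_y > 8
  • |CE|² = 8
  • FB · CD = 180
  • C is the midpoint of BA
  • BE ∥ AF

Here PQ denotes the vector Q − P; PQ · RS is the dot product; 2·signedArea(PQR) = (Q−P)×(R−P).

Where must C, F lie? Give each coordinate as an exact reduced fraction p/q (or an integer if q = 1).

1. C_x = 4  [C is the midpoint of BA]
2. C_y = 9  [C is the midpoint of BA]
   → C = (4, 9)
3. F_x = 12  [AB ∥ FE ∩ BE ∥ AF]
4. F_y = 11  [AB ∥ FE ∩ BE ∥ AF]
   → F = (12, 11)

C = (4, 9)
F = (12, 11)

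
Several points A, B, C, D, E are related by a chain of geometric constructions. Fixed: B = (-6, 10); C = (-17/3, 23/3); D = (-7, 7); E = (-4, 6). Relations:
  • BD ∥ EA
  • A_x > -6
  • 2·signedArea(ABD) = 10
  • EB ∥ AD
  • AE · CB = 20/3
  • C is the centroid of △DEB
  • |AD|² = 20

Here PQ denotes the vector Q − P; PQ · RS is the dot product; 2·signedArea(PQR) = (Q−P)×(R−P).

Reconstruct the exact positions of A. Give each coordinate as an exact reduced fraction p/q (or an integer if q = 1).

A = (-5, 3)

1. A_x = -5  [EB ∥ AD ∩ BD ∥ EA]
2. A_y = 3  [EB ∥ AD ∩ BD ∥ EA]
   → A = (-5, 3)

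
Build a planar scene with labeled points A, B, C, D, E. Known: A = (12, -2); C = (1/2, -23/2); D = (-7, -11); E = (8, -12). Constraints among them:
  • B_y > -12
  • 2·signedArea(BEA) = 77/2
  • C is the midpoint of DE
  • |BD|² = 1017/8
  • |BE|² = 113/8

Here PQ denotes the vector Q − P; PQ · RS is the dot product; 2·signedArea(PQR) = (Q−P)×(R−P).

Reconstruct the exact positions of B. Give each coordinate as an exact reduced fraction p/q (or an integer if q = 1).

1. B_x = 17/4  [line -10·x + 4·y + 179/2 = 0 ∩ |BD|² = 1017/8]
2. B_y = -47/4  [line -10·x + 4·y + 179/2 = 0 ∩ |BD|² = 1017/8]
   → B = (17/4, -47/4)

B = (17/4, -47/4)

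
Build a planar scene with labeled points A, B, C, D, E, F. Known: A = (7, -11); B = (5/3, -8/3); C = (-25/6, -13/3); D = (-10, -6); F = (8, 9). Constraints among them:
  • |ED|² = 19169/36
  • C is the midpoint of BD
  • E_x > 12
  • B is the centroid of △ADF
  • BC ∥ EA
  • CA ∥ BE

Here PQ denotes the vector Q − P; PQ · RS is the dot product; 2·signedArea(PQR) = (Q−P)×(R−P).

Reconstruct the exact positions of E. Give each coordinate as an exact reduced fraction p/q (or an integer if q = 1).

1. E_x = 77/6  [BC ∥ EA ∩ CA ∥ BE]
2. E_y = -28/3  [BC ∥ EA ∩ CA ∥ BE]
   → E = (77/6, -28/3)

E = (77/6, -28/3)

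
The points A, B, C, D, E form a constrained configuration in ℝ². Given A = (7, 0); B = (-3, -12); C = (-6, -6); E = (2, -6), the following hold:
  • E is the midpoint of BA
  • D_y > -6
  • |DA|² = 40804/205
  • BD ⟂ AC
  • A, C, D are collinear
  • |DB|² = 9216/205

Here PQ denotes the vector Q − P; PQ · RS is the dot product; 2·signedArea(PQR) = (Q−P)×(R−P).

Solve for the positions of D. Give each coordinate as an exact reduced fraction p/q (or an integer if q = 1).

D = (-1191/205, -1212/205)

1. D_x = -1191/205  [A, C, D are collinear ∩ BD ⟂ AC]
2. D_y = -1212/205  [A, C, D are collinear ∩ BD ⟂ AC]
   → D = (-1191/205, -1212/205)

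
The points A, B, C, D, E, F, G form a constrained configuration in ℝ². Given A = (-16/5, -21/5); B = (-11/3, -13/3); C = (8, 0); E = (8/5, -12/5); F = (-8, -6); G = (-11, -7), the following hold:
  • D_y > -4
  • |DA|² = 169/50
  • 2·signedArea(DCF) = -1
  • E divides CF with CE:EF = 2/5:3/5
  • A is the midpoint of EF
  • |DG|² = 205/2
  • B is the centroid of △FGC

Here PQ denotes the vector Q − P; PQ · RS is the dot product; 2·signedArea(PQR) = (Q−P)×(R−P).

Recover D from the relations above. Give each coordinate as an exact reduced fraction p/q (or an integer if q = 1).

D = (-3/2, -7/2)

1. D_x = -3/2  [line 6·x + -16·y + -47 = 0 ∩ |DA|² = 169/50]
2. D_y = -7/2  [line 6·x + -16·y + -47 = 0 ∩ |DA|² = 169/50]
   → D = (-3/2, -7/2)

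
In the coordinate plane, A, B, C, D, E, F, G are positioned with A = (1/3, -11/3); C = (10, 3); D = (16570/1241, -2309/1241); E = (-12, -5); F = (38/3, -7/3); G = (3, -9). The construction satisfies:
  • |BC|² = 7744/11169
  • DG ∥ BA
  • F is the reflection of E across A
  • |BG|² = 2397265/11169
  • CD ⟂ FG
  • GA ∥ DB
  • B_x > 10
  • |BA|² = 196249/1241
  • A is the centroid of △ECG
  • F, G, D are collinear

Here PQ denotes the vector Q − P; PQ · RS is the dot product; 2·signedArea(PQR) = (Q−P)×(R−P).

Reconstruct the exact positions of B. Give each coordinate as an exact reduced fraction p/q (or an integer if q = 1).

1. B_x = 39782/3723  [DG ∥ BA ∩ GA ∥ DB]
2. B_y = 12929/3723  [DG ∥ BA ∩ GA ∥ DB]
   → B = (39782/3723, 12929/3723)

B = (39782/3723, 12929/3723)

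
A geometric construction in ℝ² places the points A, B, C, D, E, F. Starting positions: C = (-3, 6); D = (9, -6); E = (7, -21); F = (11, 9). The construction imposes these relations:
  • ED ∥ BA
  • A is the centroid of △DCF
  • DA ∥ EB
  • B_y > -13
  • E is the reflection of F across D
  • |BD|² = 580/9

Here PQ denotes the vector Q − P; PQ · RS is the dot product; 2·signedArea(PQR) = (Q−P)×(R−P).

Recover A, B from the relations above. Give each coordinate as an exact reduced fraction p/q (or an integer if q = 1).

1. A_x = 17/3  [A is the centroid of △DCF]
2. A_y = 3  [A is the centroid of △DCF]
   → A = (17/3, 3)
3. B_x = 11/3  [ED ∥ BA ∩ DA ∥ EB]
4. B_y = -12  [ED ∥ BA ∩ DA ∥ EB]
   → B = (11/3, -12)

A = (17/3, 3)
B = (11/3, -12)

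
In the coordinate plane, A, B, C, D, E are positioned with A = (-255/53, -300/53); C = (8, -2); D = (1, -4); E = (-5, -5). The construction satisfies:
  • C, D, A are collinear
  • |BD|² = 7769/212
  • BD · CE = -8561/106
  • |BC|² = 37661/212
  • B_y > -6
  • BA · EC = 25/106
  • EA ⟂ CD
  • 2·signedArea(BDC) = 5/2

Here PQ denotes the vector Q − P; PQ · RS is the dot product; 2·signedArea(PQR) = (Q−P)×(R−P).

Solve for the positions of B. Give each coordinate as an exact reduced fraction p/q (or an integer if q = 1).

B = (-260/53, -565/106)

1. B_x = -260/53  [BA · EC = 25/106 ∩ 2·signedArea(BDC) = 5/2]
2. B_y = -565/106  [BA · EC = 25/106 ∩ 2·signedArea(BDC) = 5/2]
   → B = (-260/53, -565/106)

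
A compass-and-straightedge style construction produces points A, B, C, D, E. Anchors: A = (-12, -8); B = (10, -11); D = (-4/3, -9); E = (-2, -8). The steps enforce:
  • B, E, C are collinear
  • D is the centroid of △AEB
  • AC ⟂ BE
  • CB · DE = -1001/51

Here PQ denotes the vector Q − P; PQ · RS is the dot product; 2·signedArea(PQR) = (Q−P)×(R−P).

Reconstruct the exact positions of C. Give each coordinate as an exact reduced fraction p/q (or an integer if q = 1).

C = (-194/17, -96/17)

1. C_x = -194/17  [B, E, C are collinear ∩ AC ⟂ BE]
2. C_y = -96/17  [B, E, C are collinear ∩ AC ⟂ BE]
   → C = (-194/17, -96/17)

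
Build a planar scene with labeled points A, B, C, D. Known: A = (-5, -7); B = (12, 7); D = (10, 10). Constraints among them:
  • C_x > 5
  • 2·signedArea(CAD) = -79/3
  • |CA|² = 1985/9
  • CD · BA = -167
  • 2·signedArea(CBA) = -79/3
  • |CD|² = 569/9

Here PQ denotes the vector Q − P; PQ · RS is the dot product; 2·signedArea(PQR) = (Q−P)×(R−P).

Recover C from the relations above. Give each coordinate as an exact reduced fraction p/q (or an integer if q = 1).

1. C_x = 17/3  [2·signedArea(CBA) = -79/3 ∩ CD · BA = -167]
2. C_y = 10/3  [2·signedArea(CBA) = -79/3 ∩ CD · BA = -167]
   → C = (17/3, 10/3)

C = (17/3, 10/3)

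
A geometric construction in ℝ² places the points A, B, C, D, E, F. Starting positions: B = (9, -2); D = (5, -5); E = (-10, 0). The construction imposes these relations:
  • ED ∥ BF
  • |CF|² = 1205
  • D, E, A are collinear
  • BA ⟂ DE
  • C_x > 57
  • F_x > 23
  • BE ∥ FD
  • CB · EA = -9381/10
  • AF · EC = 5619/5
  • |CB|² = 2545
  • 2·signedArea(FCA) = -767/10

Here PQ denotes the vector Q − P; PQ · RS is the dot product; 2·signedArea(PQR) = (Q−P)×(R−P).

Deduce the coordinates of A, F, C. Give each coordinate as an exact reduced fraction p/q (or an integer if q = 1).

A = (77/10, -59/10)
C = (58, -14)
F = (24, -7)

1. A_x = 77/10  [D, E, A are collinear ∩ BA ⟂ DE]
2. A_y = -59/10  [D, E, A are collinear ∩ BA ⟂ DE]
   → A = (77/10, -59/10)
3. F_x = 24  [BE ∥ FD ∩ ED ∥ BF]
4. F_y = -7  [BE ∥ FD ∩ ED ∥ BF]
   → F = (24, -7)
5. C_x = 58  [CB · EA = -9381/10 ∩ 2·signedArea(FCA) = -767/10]
6. C_y = -14  [CB · EA = -9381/10 ∩ 2·signedArea(FCA) = -767/10]
   → C = (58, -14)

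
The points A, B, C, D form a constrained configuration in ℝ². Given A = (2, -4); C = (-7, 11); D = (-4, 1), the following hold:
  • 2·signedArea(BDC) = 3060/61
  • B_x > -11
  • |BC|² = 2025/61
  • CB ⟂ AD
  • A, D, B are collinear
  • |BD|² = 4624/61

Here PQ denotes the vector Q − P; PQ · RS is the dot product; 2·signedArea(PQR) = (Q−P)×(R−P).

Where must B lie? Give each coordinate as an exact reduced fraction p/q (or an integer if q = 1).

B = (-652/61, 401/61)

1. B_x = -652/61  [A, D, B are collinear ∩ CB ⟂ AD]
2. B_y = 401/61  [A, D, B are collinear ∩ CB ⟂ AD]
   → B = (-652/61, 401/61)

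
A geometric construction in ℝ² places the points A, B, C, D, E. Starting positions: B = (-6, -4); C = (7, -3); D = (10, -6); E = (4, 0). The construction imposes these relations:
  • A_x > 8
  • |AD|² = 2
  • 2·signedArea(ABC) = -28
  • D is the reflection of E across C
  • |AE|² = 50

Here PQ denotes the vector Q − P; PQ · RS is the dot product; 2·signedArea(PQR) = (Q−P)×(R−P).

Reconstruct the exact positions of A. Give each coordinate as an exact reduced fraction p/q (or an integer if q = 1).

A = (9, -5)

1. A_x = 9  [line -1·x + 13·y + 74 = 0 ∩ |AE|² = 50]
2. A_y = -5  [line -1·x + 13·y + 74 = 0 ∩ |AE|² = 50]
   → A = (9, -5)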